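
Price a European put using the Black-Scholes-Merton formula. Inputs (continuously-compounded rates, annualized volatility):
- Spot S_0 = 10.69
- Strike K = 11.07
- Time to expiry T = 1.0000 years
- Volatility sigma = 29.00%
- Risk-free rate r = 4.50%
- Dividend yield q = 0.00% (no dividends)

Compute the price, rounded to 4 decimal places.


Answer: Price = 1.1734

Derivation:
d1 = (ln(S/K) + (r - q + 0.5*sigma^2) * T) / (sigma * sqrt(T)) = 0.17972406
d2 = d1 - sigma * sqrt(T) = -0.11027594
exp(-rT) = 0.95599748; exp(-qT) = 1.00000000
P = K * exp(-rT) * N(-d2) - S_0 * exp(-qT) * N(-d1)
N(-d1) = 0.42868460; N(-d2) = 0.54390473
P = 11.0700 * 0.95599748 * 0.54390473 - 10.6900 * 1.00000000 * 0.42868460 = 1.1734


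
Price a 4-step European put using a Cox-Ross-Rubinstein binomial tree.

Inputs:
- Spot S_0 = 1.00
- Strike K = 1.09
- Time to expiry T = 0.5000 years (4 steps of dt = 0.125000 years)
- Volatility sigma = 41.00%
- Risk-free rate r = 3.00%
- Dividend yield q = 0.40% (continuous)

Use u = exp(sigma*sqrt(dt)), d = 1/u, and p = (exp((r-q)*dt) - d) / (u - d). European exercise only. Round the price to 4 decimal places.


Answer: Price = V(0,0) = 0.1653

Derivation:
dt = T/N = 0.125000
u = exp(sigma*sqrt(dt)) = 1.155990; d = 1/u = 0.865060
p = (exp((r-q)*dt) - d) / (u - d) = 0.475013
Discount per step: exp(-r*dt) = 0.996257
Stock lattice S(k, i) with i counting down-moves:
  k=0: S(0,0) = 1.0000
  k=1: S(1,0) = 1.1560; S(1,1) = 0.8651
  k=2: S(2,0) = 1.3363; S(2,1) = 1.0000; S(2,2) = 0.7483
  k=3: S(3,0) = 1.5448; S(3,1) = 1.1560; S(3,2) = 0.8651; S(3,3) = 0.6473
  k=4: S(4,0) = 1.7857; S(4,1) = 1.3363; S(4,2) = 1.0000; S(4,3) = 0.7483; S(4,4) = 0.5600
Terminal payoffs V(N, i) = max(K - S_T, 0):
  V(4,0) = 0.000000; V(4,1) = 0.000000; V(4,2) = 0.090000; V(4,3) = 0.341672; V(4,4) = 0.530005
Backward induction: V(k, i) = exp(-r*dt) * [p * V(k+1, i) + (1-p) * V(k+1, i+1)].
  V(3,0) = exp(-r*dt) * [p*0.000000 + (1-p)*0.000000] = 0.000000
  V(3,1) = exp(-r*dt) * [p*0.000000 + (1-p)*0.090000] = 0.047072
  V(3,2) = exp(-r*dt) * [p*0.090000 + (1-p)*0.341672] = 0.221293
  V(3,3) = exp(-r*dt) * [p*0.341672 + (1-p)*0.530005] = 0.438895
  V(2,0) = exp(-r*dt) * [p*0.000000 + (1-p)*0.047072] = 0.024620
  V(2,1) = exp(-r*dt) * [p*0.047072 + (1-p)*0.221293] = 0.138017
  V(2,2) = exp(-r*dt) * [p*0.221293 + (1-p)*0.438895] = 0.334275
  V(1,0) = exp(-r*dt) * [p*0.024620 + (1-p)*0.138017] = 0.083837
  V(1,1) = exp(-r*dt) * [p*0.138017 + (1-p)*0.334275] = 0.240148
  V(0,0) = exp(-r*dt) * [p*0.083837 + (1-p)*0.240148] = 0.165277


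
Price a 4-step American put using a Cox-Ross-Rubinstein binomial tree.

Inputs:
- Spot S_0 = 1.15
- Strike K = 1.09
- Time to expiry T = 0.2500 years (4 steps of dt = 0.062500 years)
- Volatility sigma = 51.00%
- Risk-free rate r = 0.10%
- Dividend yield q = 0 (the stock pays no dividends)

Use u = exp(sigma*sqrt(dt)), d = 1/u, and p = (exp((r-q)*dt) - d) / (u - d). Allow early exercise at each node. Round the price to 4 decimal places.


dt = T/N = 0.062500
u = exp(sigma*sqrt(dt)) = 1.135985; d = 1/u = 0.880293
p = (exp((r-q)*dt) - d) / (u - d) = 0.468413
Discount per step: exp(-r*dt) = 0.999938
Stock lattice S(k, i) with i counting down-moves:
  k=0: S(0,0) = 1.1500
  k=1: S(1,0) = 1.3064; S(1,1) = 1.0123
  k=2: S(2,0) = 1.4840; S(2,1) = 1.1500; S(2,2) = 0.8912
  k=3: S(3,0) = 1.6858; S(3,1) = 1.3064; S(3,2) = 1.0123; S(3,3) = 0.7845
  k=4: S(4,0) = 1.9151; S(4,1) = 1.4840; S(4,2) = 1.1500; S(4,3) = 0.8912; S(4,4) = 0.6906
Terminal payoffs V(N, i) = max(K - S_T, 0):
  V(4,0) = 0.000000; V(4,1) = 0.000000; V(4,2) = 0.000000; V(4,3) = 0.198846; V(4,4) = 0.399430
Backward induction: V(k, i) = exp(-r*dt) * [p * V(k+1, i) + (1-p) * V(k+1, i+1)]; then take max(V_cont, immediate exercise) for American.
  V(3,0) = exp(-r*dt) * [p*0.000000 + (1-p)*0.000000] = 0.000000; exercise = 0.000000; V(3,0) = max -> 0.000000
  V(3,1) = exp(-r*dt) * [p*0.000000 + (1-p)*0.000000] = 0.000000; exercise = 0.000000; V(3,1) = max -> 0.000000
  V(3,2) = exp(-r*dt) * [p*0.000000 + (1-p)*0.198846] = 0.105697; exercise = 0.077663; V(3,2) = max -> 0.105697
  V(3,3) = exp(-r*dt) * [p*0.198846 + (1-p)*0.399430] = 0.305455; exercise = 0.305523; V(3,3) = max -> 0.305523
  V(2,0) = exp(-r*dt) * [p*0.000000 + (1-p)*0.000000] = 0.000000; exercise = 0.000000; V(2,0) = max -> 0.000000
  V(2,1) = exp(-r*dt) * [p*0.000000 + (1-p)*0.105697] = 0.056184; exercise = 0.000000; V(2,1) = max -> 0.056184
  V(2,2) = exp(-r*dt) * [p*0.105697 + (1-p)*0.305523] = 0.211909; exercise = 0.198846; V(2,2) = max -> 0.211909
  V(1,0) = exp(-r*dt) * [p*0.000000 + (1-p)*0.056184] = 0.029865; exercise = 0.000000; V(1,0) = max -> 0.029865
  V(1,1) = exp(-r*dt) * [p*0.056184 + (1-p)*0.211909] = 0.138957; exercise = 0.077663; V(1,1) = max -> 0.138957
  V(0,0) = exp(-r*dt) * [p*0.029865 + (1-p)*0.138957] = 0.087851; exercise = 0.000000; V(0,0) = max -> 0.087851

Answer: Price = V(0,0) = 0.0879


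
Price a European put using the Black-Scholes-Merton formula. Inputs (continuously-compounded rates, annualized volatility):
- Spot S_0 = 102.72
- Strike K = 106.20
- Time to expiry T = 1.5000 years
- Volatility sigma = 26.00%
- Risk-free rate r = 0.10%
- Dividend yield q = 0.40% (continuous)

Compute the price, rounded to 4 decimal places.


Answer: Price = 15.2250

Derivation:
d1 = (ln(S/K) + (r - q + 0.5*sigma^2) * T) / (sigma * sqrt(T)) = 0.04045656
d2 = d1 - sigma * sqrt(T) = -0.27797711
exp(-rT) = 0.99850112; exp(-qT) = 0.99401796
P = K * exp(-rT) * N(-d2) - S_0 * exp(-qT) * N(-d1)
N(-d1) = 0.48386457; N(-d2) = 0.60948503
P = 106.2000 * 0.99850112 * 0.60948503 - 102.7200 * 0.99401796 * 0.48386457 = 15.2250


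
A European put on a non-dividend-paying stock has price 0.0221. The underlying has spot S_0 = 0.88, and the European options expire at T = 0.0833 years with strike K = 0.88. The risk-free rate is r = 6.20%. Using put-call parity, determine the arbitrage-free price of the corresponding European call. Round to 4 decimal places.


Answer: Call price = 0.0266

Derivation:
Put-call parity: C - P = S_0 * exp(-qT) - K * exp(-rT).
S_0 * exp(-qT) = 0.8800 * 1.00000000 = 0.88000000
K * exp(-rT) = 0.8800 * 0.99484871 = 0.87546687
C = P + S*exp(-qT) - K*exp(-rT)
C = 0.0221 + 0.88000000 - 0.87546687 = 0.0266


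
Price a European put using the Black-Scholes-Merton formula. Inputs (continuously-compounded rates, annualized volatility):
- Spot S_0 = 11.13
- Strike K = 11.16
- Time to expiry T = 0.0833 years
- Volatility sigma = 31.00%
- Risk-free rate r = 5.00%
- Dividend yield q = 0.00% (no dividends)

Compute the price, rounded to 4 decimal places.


d1 = (ln(S/K) + (r - q + 0.5*sigma^2) * T) / (sigma * sqrt(T)) = 0.06120139
d2 = d1 - sigma * sqrt(T) = -0.02827000
exp(-rT) = 0.99584366; exp(-qT) = 1.00000000
P = K * exp(-rT) * N(-d2) - S_0 * exp(-qT) * N(-d1)
N(-d1) = 0.47559941; N(-d2) = 0.51127660
P = 11.1600 * 0.99584366 * 0.51127660 - 11.1300 * 1.00000000 * 0.47559941 = 0.3887

Answer: Price = 0.3887


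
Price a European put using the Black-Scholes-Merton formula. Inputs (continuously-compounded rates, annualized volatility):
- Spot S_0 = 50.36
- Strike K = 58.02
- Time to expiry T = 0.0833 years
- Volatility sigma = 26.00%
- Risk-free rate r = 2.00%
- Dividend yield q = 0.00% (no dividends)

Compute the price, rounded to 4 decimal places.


Answer: Price = 7.6125

Derivation:
d1 = (ln(S/K) + (r - q + 0.5*sigma^2) * T) / (sigma * sqrt(T)) = -1.82713320
d2 = d1 - sigma * sqrt(T) = -1.90217372
exp(-rT) = 0.99833539; exp(-qT) = 1.00000000
P = K * exp(-rT) * N(-d2) - S_0 * exp(-qT) * N(-d1)
N(-d1) = 0.96616013; N(-d2) = 0.97142578
P = 58.0200 * 0.99833539 * 0.97142578 - 50.3600 * 1.00000000 * 0.96616013 = 7.6125


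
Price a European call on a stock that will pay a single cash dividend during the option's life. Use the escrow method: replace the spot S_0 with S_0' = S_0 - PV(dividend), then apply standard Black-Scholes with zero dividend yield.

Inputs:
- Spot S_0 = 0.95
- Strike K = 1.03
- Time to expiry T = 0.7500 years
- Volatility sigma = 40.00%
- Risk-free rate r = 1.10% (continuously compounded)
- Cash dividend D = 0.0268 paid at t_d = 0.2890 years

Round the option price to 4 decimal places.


PV(D) = D * exp(-r * t_d) = 0.0268 * 0.99682605 = 0.02671494
S_0' = S_0 - PV(D) = 0.9500 - 0.02671494 = 0.92328506
d1 = (ln(S_0'/K) + (r + sigma^2/2)*T) / (sigma*sqrt(T)) = -0.11872068
d2 = d1 - sigma*sqrt(T) = -0.46513085
exp(-rT) = 0.99178394
N(d1) = 0.45274832; N(d2) = 0.32091888
C = S_0' * N(d1) - K * exp(-rT) * N(d2) = 0.92328506 * 0.45274832 - 1.0300 * 0.99178394 * 0.32091888 = 0.0902

Answer: Price = 0.0902


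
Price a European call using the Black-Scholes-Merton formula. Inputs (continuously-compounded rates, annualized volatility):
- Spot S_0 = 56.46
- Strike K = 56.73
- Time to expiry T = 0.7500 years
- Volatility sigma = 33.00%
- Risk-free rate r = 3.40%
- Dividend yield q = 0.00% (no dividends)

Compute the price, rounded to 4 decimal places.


Answer: Price = 6.9453

Derivation:
d1 = (ln(S/K) + (r - q + 0.5*sigma^2) * T) / (sigma * sqrt(T)) = 0.21542776
d2 = d1 - sigma * sqrt(T) = -0.07036062
exp(-rT) = 0.97482238; exp(-qT) = 1.00000000
C = S_0 * exp(-qT) * N(d1) - K * exp(-rT) * N(d2)
N(d1) = 0.58528309; N(d2) = 0.47195332
C = 56.4600 * 1.00000000 * 0.58528309 - 56.7300 * 0.97482238 * 0.47195332 = 6.9453


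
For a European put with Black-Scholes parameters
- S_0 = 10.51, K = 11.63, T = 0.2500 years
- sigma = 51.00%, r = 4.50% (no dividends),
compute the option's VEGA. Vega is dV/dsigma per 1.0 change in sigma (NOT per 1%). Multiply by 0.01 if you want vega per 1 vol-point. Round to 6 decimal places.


Answer: Vega = 2.043819

Derivation:
d1 = -0.2254834574; d2 = -0.4804834574
phi(d1) = 0.3889284335; exp(-qT) = 1.0000000000; exp(-rT) = 0.9888130446
Vega = S * exp(-qT) * phi(d1) * sqrt(T) = 10.5100 * 1.0000000000 * 0.3889284335 * 0.5000000000 = 2.043819


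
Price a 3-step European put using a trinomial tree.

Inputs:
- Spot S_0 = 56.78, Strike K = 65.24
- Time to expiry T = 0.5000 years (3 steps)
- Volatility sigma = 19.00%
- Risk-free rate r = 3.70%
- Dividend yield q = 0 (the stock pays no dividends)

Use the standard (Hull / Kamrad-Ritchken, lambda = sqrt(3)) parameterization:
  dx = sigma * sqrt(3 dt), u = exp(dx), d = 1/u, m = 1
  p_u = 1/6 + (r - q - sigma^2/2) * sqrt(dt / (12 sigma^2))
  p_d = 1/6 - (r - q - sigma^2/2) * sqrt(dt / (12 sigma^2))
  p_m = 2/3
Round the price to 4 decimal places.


Answer: Price = V(0,0) = 7.9402

Derivation:
dt = T/N = 0.166667; dx = sigma*sqrt(3*dt) = 0.134350
u = exp(dx) = 1.143793; d = 1/u = 0.874284
p_u = 0.178421, p_m = 0.666667, p_d = 0.154913
Discount per step: exp(-r*dt) = 0.993852
Stock lattice S(k, j) with j the centered position index:
  k=0: S(0,+0) = 56.7800
  k=1: S(1,-1) = 49.6418; S(1,+0) = 56.7800; S(1,+1) = 64.9446
  k=2: S(2,-2) = 43.4010; S(2,-1) = 49.6418; S(2,+0) = 56.7800; S(2,+1) = 64.9446; S(2,+2) = 74.2832
  k=3: S(3,-3) = 37.9448; S(3,-2) = 43.4010; S(3,-1) = 49.6418; S(3,+0) = 56.7800; S(3,+1) = 64.9446; S(3,+2) = 74.2832; S(3,+3) = 84.9646
Terminal payoffs V(N, j) = max(K - S_T, 0):
  V(3,-3) = 27.295169; V(3,-2) = 21.838953; V(3,-1) = 15.598168; V(3,+0) = 8.460000; V(3,+1) = 0.295410; V(3,+2) = 0.000000; V(3,+3) = 0.000000
Backward induction: V(k, j) = exp(-r*dt) * [p_u * V(k+1, j+1) + p_m * V(k+1, j) + p_d * V(k+1, j-1)]
  V(2,-2) = exp(-r*dt) * [p_u*15.598168 + p_m*21.838953 + p_d*27.295169] = 21.438094
  V(2,-1) = exp(-r*dt) * [p_u*8.460000 + p_m*15.598168 + p_d*21.838953] = 15.197340
  V(2,+0) = exp(-r*dt) * [p_u*0.295410 + p_m*8.460000 + p_d*15.598168] = 8.059208
  V(2,+1) = exp(-r*dt) * [p_u*0.000000 + p_m*0.295410 + p_d*8.460000] = 1.498233
  V(2,+2) = exp(-r*dt) * [p_u*0.000000 + p_m*0.000000 + p_d*0.295410] = 0.045481
  V(1,-1) = exp(-r*dt) * [p_u*8.059208 + p_m*15.197340 + p_d*21.438094] = 14.798978
  V(1,+0) = exp(-r*dt) * [p_u*1.498233 + p_m*8.059208 + p_d*15.197340] = 7.945233
  V(1,+1) = exp(-r*dt) * [p_u*0.045481 + p_m*1.498233 + p_d*8.059208] = 2.241544
  V(0,+0) = exp(-r*dt) * [p_u*2.241544 + p_m*7.945233 + p_d*14.798978] = 7.940192


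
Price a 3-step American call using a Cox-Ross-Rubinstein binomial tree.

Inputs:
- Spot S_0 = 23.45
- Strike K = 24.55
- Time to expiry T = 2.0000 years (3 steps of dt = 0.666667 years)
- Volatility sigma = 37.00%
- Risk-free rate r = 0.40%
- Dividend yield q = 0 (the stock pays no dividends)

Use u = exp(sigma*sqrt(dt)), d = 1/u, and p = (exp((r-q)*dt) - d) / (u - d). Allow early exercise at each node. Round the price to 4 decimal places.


Answer: Price = V(0,0) = 4.8759

Derivation:
dt = T/N = 0.666667
u = exp(sigma*sqrt(dt)) = 1.352702; d = 1/u = 0.739261
p = (exp((r-q)*dt) - d) / (u - d) = 0.429396
Discount per step: exp(-r*dt) = 0.997337
Stock lattice S(k, i) with i counting down-moves:
  k=0: S(0,0) = 23.4500
  k=1: S(1,0) = 31.7209; S(1,1) = 17.3357
  k=2: S(2,0) = 42.9088; S(2,1) = 23.4500; S(2,2) = 12.8156
  k=3: S(3,0) = 58.0429; S(3,1) = 31.7209; S(3,2) = 17.3357; S(3,3) = 9.4741
Terminal payoffs V(N, i) = max(S_T - K, 0):
  V(3,0) = 33.492860; V(3,1) = 7.170851; V(3,2) = 0.000000; V(3,3) = 0.000000
Backward induction: V(k, i) = exp(-r*dt) * [p * V(k+1, i) + (1-p) * V(k+1, i+1)]; then take max(V_cont, immediate exercise) for American.
  V(2,0) = exp(-r*dt) * [p*33.492860 + (1-p)*7.170851] = 18.424224; exercise = 18.358844; V(2,0) = max -> 18.424224
  V(2,1) = exp(-r*dt) * [p*7.170851 + (1-p)*0.000000] = 3.070936; exercise = 0.000000; V(2,1) = max -> 3.070936
  V(2,2) = exp(-r*dt) * [p*0.000000 + (1-p)*0.000000] = 0.000000; exercise = 0.000000; V(2,2) = max -> 0.000000
  V(1,0) = exp(-r*dt) * [p*18.424224 + (1-p)*3.070936] = 9.637843; exercise = 7.170851; V(1,0) = max -> 9.637843
  V(1,1) = exp(-r*dt) * [p*3.070936 + (1-p)*0.000000] = 1.315136; exercise = 0.000000; V(1,1) = max -> 1.315136
  V(0,0) = exp(-r*dt) * [p*9.637843 + (1-p)*1.315136] = 4.875855; exercise = 0.000000; V(0,0) = max -> 4.875855


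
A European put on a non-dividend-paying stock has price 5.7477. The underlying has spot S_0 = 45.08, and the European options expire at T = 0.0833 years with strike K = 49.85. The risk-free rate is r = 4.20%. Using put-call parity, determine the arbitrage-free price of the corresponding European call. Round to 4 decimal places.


Put-call parity: C - P = S_0 * exp(-qT) - K * exp(-rT).
S_0 * exp(-qT) = 45.0800 * 1.00000000 = 45.08000000
K * exp(-rT) = 49.8500 * 0.99650751 = 49.67589952
C = P + S*exp(-qT) - K*exp(-rT)
C = 5.7477 + 45.08000000 - 49.67589952 = 1.1518

Answer: Call price = 1.1518


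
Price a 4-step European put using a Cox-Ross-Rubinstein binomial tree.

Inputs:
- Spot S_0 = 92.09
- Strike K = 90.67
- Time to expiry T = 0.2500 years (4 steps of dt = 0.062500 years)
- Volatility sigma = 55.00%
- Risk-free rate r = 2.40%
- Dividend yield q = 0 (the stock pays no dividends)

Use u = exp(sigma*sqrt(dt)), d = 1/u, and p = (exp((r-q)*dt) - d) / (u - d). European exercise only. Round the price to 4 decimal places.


dt = T/N = 0.062500
u = exp(sigma*sqrt(dt)) = 1.147402; d = 1/u = 0.871534
p = (exp((r-q)*dt) - d) / (u - d) = 0.471121
Discount per step: exp(-r*dt) = 0.998501
Stock lattice S(k, i) with i counting down-moves:
  k=0: S(0,0) = 92.0900
  k=1: S(1,0) = 105.6642; S(1,1) = 80.2596
  k=2: S(2,0) = 121.2393; S(2,1) = 92.0900; S(2,2) = 69.9490
  k=3: S(3,0) = 139.1102; S(3,1) = 105.6642; S(3,2) = 80.2596; S(3,3) = 60.9630
  k=4: S(4,0) = 159.6153; S(4,1) = 121.2393; S(4,2) = 92.0900; S(4,3) = 69.9490; S(4,4) = 53.1313
Terminal payoffs V(N, i) = max(K - S_T, 0):
  V(4,0) = 0.000000; V(4,1) = 0.000000; V(4,2) = 0.000000; V(4,3) = 20.721003; V(4,4) = 37.538692
Backward induction: V(k, i) = exp(-r*dt) * [p * V(k+1, i) + (1-p) * V(k+1, i+1)].
  V(3,0) = exp(-r*dt) * [p*0.000000 + (1-p)*0.000000] = 0.000000
  V(3,1) = exp(-r*dt) * [p*0.000000 + (1-p)*0.000000] = 0.000000
  V(3,2) = exp(-r*dt) * [p*0.000000 + (1-p)*20.721003] = 10.942487
  V(3,3) = exp(-r*dt) * [p*20.721003 + (1-p)*37.538692] = 29.571143
  V(2,0) = exp(-r*dt) * [p*0.000000 + (1-p)*0.000000] = 0.000000
  V(2,1) = exp(-r*dt) * [p*0.000000 + (1-p)*10.942487] = 5.778582
  V(2,2) = exp(-r*dt) * [p*10.942487 + (1-p)*29.571143] = 20.763632
  V(1,0) = exp(-r*dt) * [p*0.000000 + (1-p)*5.778582] = 3.051593
  V(1,1) = exp(-r*dt) * [p*5.778582 + (1-p)*20.763632] = 13.683327
  V(0,0) = exp(-r*dt) * [p*3.051593 + (1-p)*13.683327] = 8.661497

Answer: Price = V(0,0) = 8.6615


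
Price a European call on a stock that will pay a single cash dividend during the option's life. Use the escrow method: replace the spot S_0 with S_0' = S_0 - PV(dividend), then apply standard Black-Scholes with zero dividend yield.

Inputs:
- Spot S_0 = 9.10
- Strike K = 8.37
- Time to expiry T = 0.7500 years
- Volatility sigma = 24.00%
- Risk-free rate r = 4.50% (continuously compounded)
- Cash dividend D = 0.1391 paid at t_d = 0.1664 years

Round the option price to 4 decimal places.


Answer: Price = 1.2237

Derivation:
PV(D) = D * exp(-r * t_d) = 0.1391 * 0.99253997 = 0.13806231
S_0' = S_0 - PV(D) = 9.1000 - 0.13806231 = 8.96193769
d1 = (ln(S_0'/K) + (r + sigma^2/2)*T) / (sigma*sqrt(T)) = 0.59506809
d2 = d1 - sigma*sqrt(T) = 0.38722199
exp(-rT) = 0.96681318
N(d1) = 0.72410102; N(d2) = 0.65070406
C = S_0' * N(d1) - K * exp(-rT) * N(d2) = 8.96193769 * 0.72410102 - 8.3700 * 0.96681318 * 0.65070406 = 1.2237


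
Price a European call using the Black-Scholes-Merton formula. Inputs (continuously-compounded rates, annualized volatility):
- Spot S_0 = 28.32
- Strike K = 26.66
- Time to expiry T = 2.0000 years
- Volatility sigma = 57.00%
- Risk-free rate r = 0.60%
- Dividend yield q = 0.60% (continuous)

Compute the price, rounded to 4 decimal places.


d1 = (ln(S/K) + (r - q + 0.5*sigma^2) * T) / (sigma * sqrt(T)) = 0.47798428
d2 = d1 - sigma * sqrt(T) = -0.32811745
exp(-rT) = 0.98807171; exp(-qT) = 0.98807171
C = S_0 * exp(-qT) * N(d1) - K * exp(-rT) * N(d2)
N(d1) = 0.68366930; N(d2) = 0.37141143
C = 28.3200 * 0.98807171 * 0.68366930 - 26.6600 * 0.98807171 * 0.37141143 = 9.3468

Answer: Price = 9.3468


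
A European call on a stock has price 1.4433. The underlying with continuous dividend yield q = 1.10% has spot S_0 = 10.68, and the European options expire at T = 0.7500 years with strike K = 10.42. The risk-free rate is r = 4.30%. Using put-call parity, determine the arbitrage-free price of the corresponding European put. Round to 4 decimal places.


Put-call parity: C - P = S_0 * exp(-qT) - K * exp(-rT).
S_0 * exp(-qT) = 10.6800 * 0.99178394 = 10.59225246
K * exp(-rT) = 10.4200 * 0.96826449 = 10.08931594
P = C - S*exp(-qT) + K*exp(-rT)
P = 1.4433 - 10.59225246 + 10.08931594 = 0.9404

Answer: Put price = 0.9404


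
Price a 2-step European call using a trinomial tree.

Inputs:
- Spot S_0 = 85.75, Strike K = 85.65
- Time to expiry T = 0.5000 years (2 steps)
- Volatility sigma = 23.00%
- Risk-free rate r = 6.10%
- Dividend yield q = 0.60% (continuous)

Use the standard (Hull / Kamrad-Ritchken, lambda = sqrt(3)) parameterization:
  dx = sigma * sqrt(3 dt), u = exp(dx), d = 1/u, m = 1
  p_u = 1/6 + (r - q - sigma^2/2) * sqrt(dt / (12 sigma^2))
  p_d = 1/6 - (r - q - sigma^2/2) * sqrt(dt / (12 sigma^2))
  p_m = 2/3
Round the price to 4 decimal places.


Answer: Price = V(0,0) = 5.9743

Derivation:
dt = T/N = 0.250000; dx = sigma*sqrt(3*dt) = 0.199186
u = exp(dx) = 1.220409; d = 1/u = 0.819398
p_u = 0.184583, p_m = 0.666667, p_d = 0.148750
Discount per step: exp(-r*dt) = 0.984866
Stock lattice S(k, j) with j the centered position index:
  k=0: S(0,+0) = 85.7500
  k=1: S(1,-1) = 70.2633; S(1,+0) = 85.7500; S(1,+1) = 104.6501
  k=2: S(2,-2) = 57.5736; S(2,-1) = 70.2633; S(2,+0) = 85.7500; S(2,+1) = 104.6501; S(2,+2) = 127.7158
Terminal payoffs V(N, j) = max(S_T - K, 0):
  V(2,-2) = 0.000000; V(2,-1) = 0.000000; V(2,+0) = 0.100000; V(2,+1) = 19.000050; V(2,+2) = 42.065837
Backward induction: V(k, j) = exp(-r*dt) * [p_u * V(k+1, j+1) + p_m * V(k+1, j) + p_d * V(k+1, j-1)]
  V(1,-1) = exp(-r*dt) * [p_u*0.100000 + p_m*0.000000 + p_d*0.000000] = 0.018179
  V(1,+0) = exp(-r*dt) * [p_u*19.000050 + p_m*0.100000 + p_d*0.000000] = 3.519673
  V(1,+1) = exp(-r*dt) * [p_u*42.065837 + p_m*19.000050 + p_d*0.100000] = 20.136789
  V(0,+0) = exp(-r*dt) * [p_u*20.136789 + p_m*3.519673 + p_d*0.018179] = 5.974263


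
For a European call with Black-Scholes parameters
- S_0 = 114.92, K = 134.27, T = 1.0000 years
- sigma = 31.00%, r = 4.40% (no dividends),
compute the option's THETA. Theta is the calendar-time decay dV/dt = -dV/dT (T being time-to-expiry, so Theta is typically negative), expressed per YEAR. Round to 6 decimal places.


Answer: Theta = -8.672852

Derivation:
d1 = -0.2050531096; d2 = -0.5150531096
phi(d1) = 0.3906427099; exp(-qT) = 1.0000000000; exp(-rT) = 0.9569539575
Theta = -S*exp(-qT)*phi(d1)*sigma/(2*sqrt(T)) - r*K*exp(-rT)*N(d2) + q*S*exp(-qT)*N(d1)
N(d1) = 0.4187653155; N(d2) = 0.3032579540; sqrt(T) = 1.0000000000
Term 1 = -114.9200 * 1.0000000000 * 0.3906427099 * 0.3100 / (2 * 1.0000000000) = -6.9583623344
Term 2 = -0.0440 * 134.2700 * 0.9569539575 * 0.3032579540 = -1.7144898121
Term 3 = 0 (no dividend yield, q = 0)
Theta = -6.9583623344 + (-1.7144898121) + (0.0000000000) = -8.672852


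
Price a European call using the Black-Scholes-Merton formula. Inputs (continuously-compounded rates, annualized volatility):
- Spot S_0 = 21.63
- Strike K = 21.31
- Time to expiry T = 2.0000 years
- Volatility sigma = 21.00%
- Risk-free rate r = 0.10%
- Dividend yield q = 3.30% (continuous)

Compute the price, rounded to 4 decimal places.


d1 = (ln(S/K) + (r - q + 0.5*sigma^2) * T) / (sigma * sqrt(T)) = -0.01681973
d2 = d1 - sigma * sqrt(T) = -0.31380458
exp(-rT) = 0.99800200; exp(-qT) = 0.93613086
C = S_0 * exp(-qT) * N(d1) - K * exp(-rT) * N(d2)
N(d1) = 0.49329021; N(d2) = 0.37683473
C = 21.6300 * 0.93613086 * 0.49329021 - 21.3100 * 0.99800200 * 0.37683473 = 1.9741

Answer: Price = 1.9741


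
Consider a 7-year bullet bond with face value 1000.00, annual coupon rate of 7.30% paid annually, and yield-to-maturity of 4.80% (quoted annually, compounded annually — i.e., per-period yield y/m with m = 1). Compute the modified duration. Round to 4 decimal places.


Coupon per period c = face * coupon_rate / m = 73.000000
Periods per year m = 1; per-period yield y/m = 0.048000
Number of cashflows N = 7
Cashflows (t years, CF_t, discount factor 1/(1+y/m)^(m*t), PV):
  t = 1.0000: CF_t = 73.000000, DF = 0.954198, PV = 69.656489
  t = 2.0000: CF_t = 73.000000, DF = 0.910495, PV = 66.466115
  t = 3.0000: CF_t = 73.000000, DF = 0.868793, PV = 63.421865
  t = 4.0000: CF_t = 73.000000, DF = 0.829001, PV = 60.517047
  t = 5.0000: CF_t = 73.000000, DF = 0.791031, PV = 57.745274
  t = 6.0000: CF_t = 73.000000, DF = 0.754801, PV = 55.100452
  t = 7.0000: CF_t = 1073.000000, DF = 0.720230, PV = 772.806459
Price P = sum_t PV_t = 1145.713702
First compute Macaulay numerator sum_t t * PV_t:
  t * PV_t at t = 1.0000: 69.656489
  t * PV_t at t = 2.0000: 132.932230
  t * PV_t at t = 3.0000: 190.265596
  t * PV_t at t = 4.0000: 242.068189
  t * PV_t at t = 5.0000: 288.726370
  t * PV_t at t = 6.0000: 330.602714
  t * PV_t at t = 7.0000: 5409.645216
Macaulay duration D = 6663.896804 / 1145.713702 = 5.816372
Modified duration = D / (1 + y/m) = 5.816372 / (1 + 0.048000) = 5.549973

Answer: Modified duration = 5.5500


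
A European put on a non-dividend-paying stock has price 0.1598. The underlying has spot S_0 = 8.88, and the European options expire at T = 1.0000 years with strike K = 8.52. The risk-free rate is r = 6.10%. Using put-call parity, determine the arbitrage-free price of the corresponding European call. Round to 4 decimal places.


Answer: Call price = 1.0240

Derivation:
Put-call parity: C - P = S_0 * exp(-qT) - K * exp(-rT).
S_0 * exp(-qT) = 8.8800 * 1.00000000 = 8.88000000
K * exp(-rT) = 8.5200 * 0.94082324 = 8.01581400
C = P + S*exp(-qT) - K*exp(-rT)
C = 0.1598 + 8.88000000 - 8.01581400 = 1.0240


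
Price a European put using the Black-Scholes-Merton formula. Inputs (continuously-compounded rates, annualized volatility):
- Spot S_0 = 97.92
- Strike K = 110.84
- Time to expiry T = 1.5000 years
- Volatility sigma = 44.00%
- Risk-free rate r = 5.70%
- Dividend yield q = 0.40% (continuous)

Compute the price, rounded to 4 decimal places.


d1 = (ln(S/K) + (r - q + 0.5*sigma^2) * T) / (sigma * sqrt(T)) = 0.18698347
d2 = d1 - sigma * sqrt(T) = -0.35190428
exp(-rT) = 0.91805314; exp(-qT) = 0.99401796
P = K * exp(-rT) * N(-d2) - S_0 * exp(-qT) * N(-d1)
N(-d1) = 0.42583680; N(-d2) = 0.63754497
P = 110.8400 * 0.91805314 * 0.63754497 - 97.9200 * 0.99401796 * 0.42583680 = 23.4262

Answer: Price = 23.4262


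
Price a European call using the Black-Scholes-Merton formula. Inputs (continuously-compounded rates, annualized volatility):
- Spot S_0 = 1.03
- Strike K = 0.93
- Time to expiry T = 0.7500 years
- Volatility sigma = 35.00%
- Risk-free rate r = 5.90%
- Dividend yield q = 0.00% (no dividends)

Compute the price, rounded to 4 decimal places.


Answer: Price = 0.1989

Derivation:
d1 = (ln(S/K) + (r - q + 0.5*sigma^2) * T) / (sigma * sqrt(T)) = 0.63448154
d2 = d1 - sigma * sqrt(T) = 0.33137265
exp(-rT) = 0.95671475; exp(-qT) = 1.00000000
C = S_0 * exp(-qT) * N(d1) - K * exp(-rT) * N(d2)
N(d1) = 0.73711669; N(d2) = 0.62981849
C = 1.0300 * 1.00000000 * 0.73711669 - 0.9300 * 0.95671475 * 0.62981849 = 0.1989


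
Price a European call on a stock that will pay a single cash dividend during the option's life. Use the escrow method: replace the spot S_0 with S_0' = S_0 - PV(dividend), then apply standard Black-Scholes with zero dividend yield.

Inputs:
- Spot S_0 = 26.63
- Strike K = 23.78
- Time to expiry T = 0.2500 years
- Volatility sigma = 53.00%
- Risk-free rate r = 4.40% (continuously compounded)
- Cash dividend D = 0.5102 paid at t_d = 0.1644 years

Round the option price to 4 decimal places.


PV(D) = D * exp(-r * t_d) = 0.5102 * 0.99279250 = 0.50652273
S_0' = S_0 - PV(D) = 26.6300 - 0.50652273 = 26.12347727
d1 = (ln(S_0'/K) + (r + sigma^2/2)*T) / (sigma*sqrt(T)) = 0.52868691
d2 = d1 - sigma*sqrt(T) = 0.26368691
exp(-rT) = 0.98906028
N(d1) = 0.70148867; N(d2) = 0.60398941
C = S_0' * N(d1) - K * exp(-rT) * N(d2) = 26.12347727 * 0.70148867 - 23.7800 * 0.98906028 * 0.60398941 = 4.1196

Answer: Price = 4.1196


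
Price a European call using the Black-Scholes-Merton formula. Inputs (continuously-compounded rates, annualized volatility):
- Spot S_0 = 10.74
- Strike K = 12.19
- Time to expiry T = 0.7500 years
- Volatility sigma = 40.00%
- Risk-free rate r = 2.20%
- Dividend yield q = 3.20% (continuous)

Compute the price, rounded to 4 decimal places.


Answer: Price = 0.9058

Derivation:
d1 = (ln(S/K) + (r - q + 0.5*sigma^2) * T) / (sigma * sqrt(T)) = -0.21402621
d2 = d1 - sigma * sqrt(T) = -0.56043637
exp(-rT) = 0.98363538; exp(-qT) = 0.97628571
C = S_0 * exp(-qT) * N(d1) - K * exp(-rT) * N(d2)
N(d1) = 0.41526331; N(d2) = 0.28759091
C = 10.7400 * 0.97628571 * 0.41526331 - 12.1900 * 0.98363538 * 0.28759091 = 0.9058


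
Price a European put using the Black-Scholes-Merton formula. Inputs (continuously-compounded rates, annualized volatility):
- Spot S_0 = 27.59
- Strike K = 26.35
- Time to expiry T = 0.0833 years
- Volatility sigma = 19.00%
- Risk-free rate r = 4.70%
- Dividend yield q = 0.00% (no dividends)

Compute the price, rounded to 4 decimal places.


d1 = (ln(S/K) + (r - q + 0.5*sigma^2) * T) / (sigma * sqrt(T)) = 0.93738703
d2 = d1 - sigma * sqrt(T) = 0.88254972
exp(-rT) = 0.99609255; exp(-qT) = 1.00000000
P = K * exp(-rT) * N(-d2) - S_0 * exp(-qT) * N(-d1)
N(-d1) = 0.17427976; N(-d2) = 0.18873980
P = 26.3500 * 0.99609255 * 0.18873980 - 27.5900 * 1.00000000 * 0.17427976 = 0.1455

Answer: Price = 0.1455


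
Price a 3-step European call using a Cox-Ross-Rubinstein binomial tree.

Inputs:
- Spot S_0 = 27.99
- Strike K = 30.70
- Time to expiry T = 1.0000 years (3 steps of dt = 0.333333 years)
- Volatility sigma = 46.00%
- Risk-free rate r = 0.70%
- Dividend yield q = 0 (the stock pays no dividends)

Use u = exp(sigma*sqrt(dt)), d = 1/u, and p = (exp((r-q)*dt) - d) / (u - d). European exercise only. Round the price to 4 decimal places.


dt = T/N = 0.333333
u = exp(sigma*sqrt(dt)) = 1.304189; d = 1/u = 0.766760
p = (exp((r-q)*dt) - d) / (u - d) = 0.438339
Discount per step: exp(-r*dt) = 0.997669
Stock lattice S(k, i) with i counting down-moves:
  k=0: S(0,0) = 27.9900
  k=1: S(1,0) = 36.5042; S(1,1) = 21.4616
  k=2: S(2,0) = 47.6084; S(2,1) = 27.9900; S(2,2) = 16.4559
  k=3: S(3,0) = 62.0904; S(3,1) = 36.5042; S(3,2) = 21.4616; S(3,3) = 12.6177
Terminal payoffs V(N, i) = max(S_T - K, 0):
  V(3,0) = 31.390356; V(3,1) = 5.804240; V(3,2) = 0.000000; V(3,3) = 0.000000
Backward induction: V(k, i) = exp(-r*dt) * [p * V(k+1, i) + (1-p) * V(k+1, i+1)].
  V(2,0) = exp(-r*dt) * [p*31.390356 + (1-p)*5.804240] = 16.979966
  V(2,1) = exp(-r*dt) * [p*5.804240 + (1-p)*0.000000] = 2.538295
  V(2,2) = exp(-r*dt) * [p*0.000000 + (1-p)*0.000000] = 0.000000
  V(1,0) = exp(-r*dt) * [p*16.979966 + (1-p)*2.538295] = 8.847973
  V(1,1) = exp(-r*dt) * [p*2.538295 + (1-p)*0.000000] = 1.110041
  V(0,0) = exp(-r*dt) * [p*8.847973 + (1-p)*1.110041] = 4.491386

Answer: Price = V(0,0) = 4.4914


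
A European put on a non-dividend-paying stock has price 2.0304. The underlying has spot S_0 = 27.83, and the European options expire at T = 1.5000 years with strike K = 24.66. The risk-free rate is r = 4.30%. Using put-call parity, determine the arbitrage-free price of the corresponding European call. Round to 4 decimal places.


Put-call parity: C - P = S_0 * exp(-qT) - K * exp(-rT).
S_0 * exp(-qT) = 27.8300 * 1.00000000 = 27.83000000
K * exp(-rT) = 24.6600 * 0.93753611 = 23.11964058
C = P + S*exp(-qT) - K*exp(-rT)
C = 2.0304 + 27.83000000 - 23.11964058 = 6.7408

Answer: Call price = 6.7408


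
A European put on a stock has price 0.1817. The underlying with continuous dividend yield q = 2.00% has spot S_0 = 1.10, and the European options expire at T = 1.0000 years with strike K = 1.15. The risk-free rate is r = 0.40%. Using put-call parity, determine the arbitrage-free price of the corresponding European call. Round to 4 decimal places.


Put-call parity: C - P = S_0 * exp(-qT) - K * exp(-rT).
S_0 * exp(-qT) = 1.1000 * 0.98019867 = 1.07821854
K * exp(-rT) = 1.1500 * 0.99600799 = 1.14540919
C = P + S*exp(-qT) - K*exp(-rT)
C = 0.1817 + 1.07821854 - 1.14540919 = 0.1145

Answer: Call price = 0.1145


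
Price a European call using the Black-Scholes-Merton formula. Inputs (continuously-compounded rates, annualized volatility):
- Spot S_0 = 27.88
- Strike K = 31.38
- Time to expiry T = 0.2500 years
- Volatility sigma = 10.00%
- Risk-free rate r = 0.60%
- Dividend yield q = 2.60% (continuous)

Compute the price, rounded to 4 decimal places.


Answer: Price = 0.0033

Derivation:
d1 = (ln(S/K) + (r - q + 0.5*sigma^2) * T) / (sigma * sqrt(T)) = -2.44022323
d2 = d1 - sigma * sqrt(T) = -2.49022323
exp(-rT) = 0.99850112; exp(-qT) = 0.99352108
C = S_0 * exp(-qT) * N(d1) - K * exp(-rT) * N(d2)
N(d1) = 0.00733909; N(d2) = 0.00638314
C = 27.8800 * 0.99352108 * 0.00733909 - 31.3800 * 0.99850112 * 0.00638314 = 0.0033


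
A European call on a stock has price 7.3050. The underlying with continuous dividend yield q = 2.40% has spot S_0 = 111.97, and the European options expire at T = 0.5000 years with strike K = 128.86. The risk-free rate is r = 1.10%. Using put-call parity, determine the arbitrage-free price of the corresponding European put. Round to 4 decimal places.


Answer: Put price = 24.8238

Derivation:
Put-call parity: C - P = S_0 * exp(-qT) - K * exp(-rT).
S_0 * exp(-qT) = 111.9700 * 0.98807171 = 110.63438969
K * exp(-rT) = 128.8600 * 0.99451510 = 128.15321544
P = C - S*exp(-qT) + K*exp(-rT)
P = 7.3050 - 110.63438969 + 128.15321544 = 24.8238


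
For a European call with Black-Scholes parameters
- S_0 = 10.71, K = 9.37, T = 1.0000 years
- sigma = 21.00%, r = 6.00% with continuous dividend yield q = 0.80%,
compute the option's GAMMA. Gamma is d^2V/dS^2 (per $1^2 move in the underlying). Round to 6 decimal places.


d1 = 0.9891180391; d2 = 0.7791180391
phi(d1) = 0.2446037363; exp(-qT) = 0.9920319148; exp(-rT) = 0.9417645336
Gamma = exp(-qT) * phi(d1) / (S * sigma * sqrt(T)) = 0.9920319148 * 0.2446037363 / (10.7100 * 0.2100 * 1.0000000000) = 0.107890

Answer: Gamma = 0.107890


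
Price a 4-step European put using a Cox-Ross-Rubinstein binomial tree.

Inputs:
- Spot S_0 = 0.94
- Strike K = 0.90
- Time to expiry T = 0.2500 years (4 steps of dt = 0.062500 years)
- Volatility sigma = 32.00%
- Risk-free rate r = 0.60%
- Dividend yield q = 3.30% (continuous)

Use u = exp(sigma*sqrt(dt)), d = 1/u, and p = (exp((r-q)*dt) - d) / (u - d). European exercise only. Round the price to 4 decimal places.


Answer: Price = V(0,0) = 0.0449

Derivation:
dt = T/N = 0.062500
u = exp(sigma*sqrt(dt)) = 1.083287; d = 1/u = 0.923116
p = (exp((r-q)*dt) - d) / (u - d) = 0.469484
Discount per step: exp(-r*dt) = 0.999625
Stock lattice S(k, i) with i counting down-moves:
  k=0: S(0,0) = 0.9400
  k=1: S(1,0) = 1.0183; S(1,1) = 0.8677
  k=2: S(2,0) = 1.1031; S(2,1) = 0.9400; S(2,2) = 0.8010
  k=3: S(3,0) = 1.1950; S(3,1) = 1.0183; S(3,2) = 0.8677; S(3,3) = 0.7394
  k=4: S(4,0) = 1.2945; S(4,1) = 1.1031; S(4,2) = 0.9400; S(4,3) = 0.8010; S(4,4) = 0.6826
Terminal payoffs V(N, i) = max(K - S_T, 0):
  V(4,0) = 0.000000; V(4,1) = 0.000000; V(4,2) = 0.000000; V(4,3) = 0.098985; V(4,4) = 0.217420
Backward induction: V(k, i) = exp(-r*dt) * [p * V(k+1, i) + (1-p) * V(k+1, i+1)].
  V(3,0) = exp(-r*dt) * [p*0.000000 + (1-p)*0.000000] = 0.000000
  V(3,1) = exp(-r*dt) * [p*0.000000 + (1-p)*0.000000] = 0.000000
  V(3,2) = exp(-r*dt) * [p*0.000000 + (1-p)*0.098985] = 0.052493
  V(3,3) = exp(-r*dt) * [p*0.098985 + (1-p)*0.217420] = 0.161756
  V(2,0) = exp(-r*dt) * [p*0.000000 + (1-p)*0.000000] = 0.000000
  V(2,1) = exp(-r*dt) * [p*0.000000 + (1-p)*0.052493] = 0.027838
  V(2,2) = exp(-r*dt) * [p*0.052493 + (1-p)*0.161756] = 0.110417
  V(1,0) = exp(-r*dt) * [p*0.000000 + (1-p)*0.027838] = 0.014763
  V(1,1) = exp(-r*dt) * [p*0.027838 + (1-p)*0.110417] = 0.071621
  V(0,0) = exp(-r*dt) * [p*0.014763 + (1-p)*0.071621] = 0.044910


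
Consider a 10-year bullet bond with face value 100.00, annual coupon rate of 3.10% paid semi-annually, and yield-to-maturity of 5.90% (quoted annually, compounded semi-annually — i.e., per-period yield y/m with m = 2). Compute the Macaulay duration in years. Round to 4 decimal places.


Coupon per period c = face * coupon_rate / m = 1.550000
Periods per year m = 2; per-period yield y/m = 0.029500
Number of cashflows N = 20
Cashflows (t years, CF_t, discount factor 1/(1+y/m)^(m*t), PV):
  t = 0.5000: CF_t = 1.550000, DF = 0.971345, PV = 1.505585
  t = 1.0000: CF_t = 1.550000, DF = 0.943512, PV = 1.462443
  t = 1.5000: CF_t = 1.550000, DF = 0.916476, PV = 1.420537
  t = 2.0000: CF_t = 1.550000, DF = 0.890214, PV = 1.379832
  t = 2.5000: CF_t = 1.550000, DF = 0.864706, PV = 1.340294
  t = 3.0000: CF_t = 1.550000, DF = 0.839928, PV = 1.301888
  t = 3.5000: CF_t = 1.550000, DF = 0.815860, PV = 1.264583
  t = 4.0000: CF_t = 1.550000, DF = 0.792482, PV = 1.228346
  t = 4.5000: CF_t = 1.550000, DF = 0.769773, PV = 1.193149
  t = 5.0000: CF_t = 1.550000, DF = 0.747716, PV = 1.158959
  t = 5.5000: CF_t = 1.550000, DF = 0.726290, PV = 1.125750
  t = 6.0000: CF_t = 1.550000, DF = 0.705479, PV = 1.093492
  t = 6.5000: CF_t = 1.550000, DF = 0.685263, PV = 1.062158
  t = 7.0000: CF_t = 1.550000, DF = 0.665627, PV = 1.031722
  t = 7.5000: CF_t = 1.550000, DF = 0.646554, PV = 1.002159
  t = 8.0000: CF_t = 1.550000, DF = 0.628027, PV = 0.973442
  t = 8.5000: CF_t = 1.550000, DF = 0.610031, PV = 0.945548
  t = 9.0000: CF_t = 1.550000, DF = 0.592551, PV = 0.918454
  t = 9.5000: CF_t = 1.550000, DF = 0.575572, PV = 0.892136
  t = 10.0000: CF_t = 101.550000, DF = 0.559079, PV = 56.774446
Price P = sum_t PV_t = 79.074923
Macaulay numerator sum_t t * PV_t:
  t * PV_t at t = 0.5000: 0.752793
  t * PV_t at t = 1.0000: 1.462443
  t * PV_t at t = 1.5000: 2.130806
  t * PV_t at t = 2.0000: 2.759665
  t * PV_t at t = 2.5000: 3.350734
  t * PV_t at t = 3.0000: 3.905664
  t * PV_t at t = 3.5000: 4.426040
  t * PV_t at t = 4.0000: 4.913386
  t * PV_t at t = 4.5000: 5.369169
  t * PV_t at t = 5.0000: 5.794797
  t * PV_t at t = 5.5000: 6.191623
  t * PV_t at t = 6.0000: 6.560950
  t * PV_t at t = 6.5000: 6.904027
  t * PV_t at t = 7.0000: 7.222056
  t * PV_t at t = 7.5000: 7.516189
  t * PV_t at t = 8.0000: 7.787536
  t * PV_t at t = 8.5000: 8.037161
  t * PV_t at t = 9.0000: 8.266085
  t * PV_t at t = 9.5000: 8.475291
  t * PV_t at t = 10.0000: 567.744465
Macaulay duration D = (sum_t t * PV_t) / P = 669.570878 / 79.074923 = 8.467550

Answer: Macaulay duration = 8.4676 years


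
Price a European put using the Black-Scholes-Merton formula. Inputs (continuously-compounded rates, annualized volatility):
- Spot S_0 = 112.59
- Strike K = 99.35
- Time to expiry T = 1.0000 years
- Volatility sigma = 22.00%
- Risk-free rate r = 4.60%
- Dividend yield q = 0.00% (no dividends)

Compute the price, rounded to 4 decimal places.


Answer: Price = 2.8322

Derivation:
d1 = (ln(S/K) + (r - q + 0.5*sigma^2) * T) / (sigma * sqrt(T)) = 0.88774515
d2 = d1 - sigma * sqrt(T) = 0.66774515
exp(-rT) = 0.95504196; exp(-qT) = 1.00000000
P = K * exp(-rT) * N(-d2) - S_0 * exp(-qT) * N(-d1)
N(-d1) = 0.18733893; N(-d2) = 0.25214814
P = 99.3500 * 0.95504196 * 0.25214814 - 112.5900 * 1.00000000 * 0.18733893 = 2.8322


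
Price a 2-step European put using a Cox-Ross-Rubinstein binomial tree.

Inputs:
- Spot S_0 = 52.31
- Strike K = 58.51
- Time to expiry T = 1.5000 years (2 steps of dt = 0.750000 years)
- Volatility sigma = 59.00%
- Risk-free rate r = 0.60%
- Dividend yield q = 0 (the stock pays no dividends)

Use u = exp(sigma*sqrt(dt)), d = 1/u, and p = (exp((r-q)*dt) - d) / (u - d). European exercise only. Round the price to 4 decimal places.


dt = T/N = 0.750000
u = exp(sigma*sqrt(dt)) = 1.666882; d = 1/u = 0.599922
p = (exp((r-q)*dt) - d) / (u - d) = 0.379197
Discount per step: exp(-r*dt) = 0.995510
Stock lattice S(k, i) with i counting down-moves:
  k=0: S(0,0) = 52.3100
  k=1: S(1,0) = 87.1946; S(1,1) = 31.3819
  k=2: S(2,0) = 145.3432; S(2,1) = 52.3100; S(2,2) = 18.8267
Terminal payoffs V(N, i) = max(K - S_T, 0):
  V(2,0) = 0.000000; V(2,1) = 6.200000; V(2,2) = 39.683272
Backward induction: V(k, i) = exp(-r*dt) * [p * V(k+1, i) + (1-p) * V(k+1, i+1)].
  V(1,0) = exp(-r*dt) * [p*0.000000 + (1-p)*6.200000] = 3.831698
  V(1,1) = exp(-r*dt) * [p*6.200000 + (1-p)*39.683272] = 26.865356
  V(0,0) = exp(-r*dt) * [p*3.831698 + (1-p)*26.865356] = 18.049661

Answer: Price = V(0,0) = 18.0497


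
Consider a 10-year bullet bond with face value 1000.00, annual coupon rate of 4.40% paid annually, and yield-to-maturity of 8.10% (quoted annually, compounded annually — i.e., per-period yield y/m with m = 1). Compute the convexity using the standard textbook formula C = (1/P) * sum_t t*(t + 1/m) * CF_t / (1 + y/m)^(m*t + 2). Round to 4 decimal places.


Answer: Convexity = 69.5852

Derivation:
Coupon per period c = face * coupon_rate / m = 44.000000
Periods per year m = 1; per-period yield y/m = 0.081000
Number of cashflows N = 10
Cashflows (t years, CF_t, discount factor 1/(1+y/m)^(m*t), PV):
  t = 1.0000: CF_t = 44.000000, DF = 0.925069, PV = 40.703053
  t = 2.0000: CF_t = 44.000000, DF = 0.855753, PV = 37.653148
  t = 3.0000: CF_t = 44.000000, DF = 0.791631, PV = 34.831774
  t = 4.0000: CF_t = 44.000000, DF = 0.732314, PV = 32.221808
  t = 5.0000: CF_t = 44.000000, DF = 0.677441, PV = 29.807408
  t = 6.0000: CF_t = 44.000000, DF = 0.626680, PV = 27.573920
  t = 7.0000: CF_t = 44.000000, DF = 0.579722, PV = 25.507789
  t = 8.0000: CF_t = 44.000000, DF = 0.536284, PV = 23.596475
  t = 9.0000: CF_t = 44.000000, DF = 0.496099, PV = 21.828376
  t = 10.0000: CF_t = 1044.000000, DF = 0.458926, PV = 479.119183
Price P = sum_t PV_t = 752.842933
Convexity numerator sum_t t*(t + 1/m) * CF_t / (1+y/m)^(m*t + 2):
  t = 1.0000: term = 69.663548
  t = 2.0000: term = 193.330846
  t = 3.0000: term = 357.688891
  t = 4.0000: term = 551.478402
  t = 5.0000: term = 765.233675
  t = 6.0000: term = 991.051938
  t = 7.0000: term = 1222.389070
  t = 8.0000: term = 1453.878899
  t = 9.0000: term = 1681.173565
  t = 10.0000: term = 45100.863441
Convexity = (1/P) * sum = 52386.752276 / 752.842933 = 69.585235


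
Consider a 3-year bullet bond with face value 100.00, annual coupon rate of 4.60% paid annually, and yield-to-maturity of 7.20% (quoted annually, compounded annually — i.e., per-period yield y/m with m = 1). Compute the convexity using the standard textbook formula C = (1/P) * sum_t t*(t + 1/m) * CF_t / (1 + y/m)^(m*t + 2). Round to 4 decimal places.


Coupon per period c = face * coupon_rate / m = 4.600000
Periods per year m = 1; per-period yield y/m = 0.072000
Number of cashflows N = 3
Cashflows (t years, CF_t, discount factor 1/(1+y/m)^(m*t), PV):
  t = 1.0000: CF_t = 4.600000, DF = 0.932836, PV = 4.291045
  t = 2.0000: CF_t = 4.600000, DF = 0.870183, PV = 4.002840
  t = 3.0000: CF_t = 104.600000, DF = 0.811738, PV = 84.907749
Price P = sum_t PV_t = 93.201634
Convexity numerator sum_t t*(t + 1/m) * CF_t / (1+y/m)^(m*t + 2):
  t = 1.0000: term = 7.467986
  t = 2.0000: term = 20.899213
  t = 3.0000: term = 886.623022
Convexity = (1/P) * sum = 914.990221 / 93.201634 = 9.817319

Answer: Convexity = 9.8173
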